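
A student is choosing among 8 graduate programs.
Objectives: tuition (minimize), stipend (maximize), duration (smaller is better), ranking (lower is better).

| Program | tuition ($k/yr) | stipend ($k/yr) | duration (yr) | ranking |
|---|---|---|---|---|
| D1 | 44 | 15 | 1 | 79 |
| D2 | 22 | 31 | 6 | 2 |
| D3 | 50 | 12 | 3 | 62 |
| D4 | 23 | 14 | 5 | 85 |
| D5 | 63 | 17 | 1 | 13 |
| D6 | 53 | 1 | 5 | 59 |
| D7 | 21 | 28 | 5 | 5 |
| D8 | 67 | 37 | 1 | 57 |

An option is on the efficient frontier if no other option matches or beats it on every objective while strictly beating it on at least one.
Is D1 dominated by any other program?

No

D2: worse on duration (6 vs 1).
D3: worse on tuition (50 vs 44).
D4: worse on stipend (14 vs 15).
D5: worse on tuition (63 vs 44).
D6: worse on tuition (53 vs 44).
D7: worse on duration (5 vs 1).
D8: worse on tuition (67 vs 44).
No option is at least as good as D1 on every objective and strictly better on one.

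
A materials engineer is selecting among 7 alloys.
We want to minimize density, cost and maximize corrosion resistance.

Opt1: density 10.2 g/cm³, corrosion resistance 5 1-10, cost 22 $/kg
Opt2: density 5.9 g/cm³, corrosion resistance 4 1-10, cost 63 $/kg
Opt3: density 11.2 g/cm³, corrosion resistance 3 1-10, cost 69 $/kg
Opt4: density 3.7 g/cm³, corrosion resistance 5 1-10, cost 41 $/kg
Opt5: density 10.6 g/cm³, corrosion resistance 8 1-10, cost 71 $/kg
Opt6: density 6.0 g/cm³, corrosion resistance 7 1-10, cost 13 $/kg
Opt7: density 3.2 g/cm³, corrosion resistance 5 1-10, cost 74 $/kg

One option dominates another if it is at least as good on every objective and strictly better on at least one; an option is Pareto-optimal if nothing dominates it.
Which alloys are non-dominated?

Opt4, Opt5, Opt6, Opt7

Opt1: dominated by Opt6 (density 6.0≤10.2, corrosion resistance 7≥5, cost 13≤22).
Opt2: dominated by Opt4 (density 3.7≤5.9, corrosion resistance 5≥4, cost 41≤63).
Opt3: dominated by Opt1 (density 10.2≤11.2, corrosion resistance 5≥3, cost 22≤69).
Opt4: not dominated.
Opt5: not dominated (best corrosion resistance).
Opt6: not dominated (best cost).
Opt7: not dominated (best density).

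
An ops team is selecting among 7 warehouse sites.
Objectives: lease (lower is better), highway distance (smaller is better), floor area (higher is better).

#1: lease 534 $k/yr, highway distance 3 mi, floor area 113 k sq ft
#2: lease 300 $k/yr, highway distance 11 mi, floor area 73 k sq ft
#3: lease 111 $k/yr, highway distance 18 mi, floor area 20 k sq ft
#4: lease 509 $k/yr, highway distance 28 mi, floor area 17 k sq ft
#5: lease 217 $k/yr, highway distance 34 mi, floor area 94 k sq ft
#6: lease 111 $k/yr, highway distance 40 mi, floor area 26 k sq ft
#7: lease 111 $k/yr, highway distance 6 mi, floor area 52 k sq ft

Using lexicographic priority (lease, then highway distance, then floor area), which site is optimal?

#7

First minimize lease: best is 111, kept {#3, #6, #7}.
Then minimize highway distance: best is 6, kept {#7}.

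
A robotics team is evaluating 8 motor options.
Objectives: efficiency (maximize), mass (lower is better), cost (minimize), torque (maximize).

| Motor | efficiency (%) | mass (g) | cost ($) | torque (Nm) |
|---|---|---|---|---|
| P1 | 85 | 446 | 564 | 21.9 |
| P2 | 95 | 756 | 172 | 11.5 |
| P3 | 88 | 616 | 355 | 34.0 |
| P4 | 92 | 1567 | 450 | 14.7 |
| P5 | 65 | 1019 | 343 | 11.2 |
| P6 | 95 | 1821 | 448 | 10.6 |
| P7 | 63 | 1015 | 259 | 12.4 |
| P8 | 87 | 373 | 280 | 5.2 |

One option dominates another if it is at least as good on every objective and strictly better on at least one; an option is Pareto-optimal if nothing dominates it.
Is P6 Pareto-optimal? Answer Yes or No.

No

P2 vs P6: efficiency 95≥95, mass 756≤1821, cost 172≤448, torque 11.5≥10.6 — P2 is at least as good on every objective and strictly better on at least one, so P2 dominates P6.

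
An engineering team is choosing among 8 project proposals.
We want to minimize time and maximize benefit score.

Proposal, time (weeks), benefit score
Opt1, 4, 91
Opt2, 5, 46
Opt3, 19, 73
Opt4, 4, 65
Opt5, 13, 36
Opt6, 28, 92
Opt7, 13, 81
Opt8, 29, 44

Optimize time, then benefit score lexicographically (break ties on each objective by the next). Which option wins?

First minimize time: best is 4, kept {Opt1, Opt4}.
Then maximize benefit score: best is 91, kept {Opt1}.

Opt1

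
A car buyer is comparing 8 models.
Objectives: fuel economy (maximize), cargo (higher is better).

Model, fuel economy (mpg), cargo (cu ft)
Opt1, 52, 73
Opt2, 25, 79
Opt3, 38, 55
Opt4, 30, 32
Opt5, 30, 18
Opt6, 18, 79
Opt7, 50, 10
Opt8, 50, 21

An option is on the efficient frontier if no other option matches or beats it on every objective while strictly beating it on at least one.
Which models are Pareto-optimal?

Opt1, Opt2

Opt1: not dominated (best fuel economy).
Opt2: not dominated.
Opt3: dominated by Opt1 (fuel economy 52≥38, cargo 73≥55).
Opt4: dominated by Opt1 (fuel economy 52≥30, cargo 73≥32).
Opt5: dominated by Opt1 (fuel economy 52≥30, cargo 73≥18).
Opt6: dominated by Opt2 (fuel economy 25≥18, cargo 79≥79).
Opt7: dominated by Opt1 (fuel economy 52≥50, cargo 73≥10).
Opt8: dominated by Opt1 (fuel economy 52≥50, cargo 73≥21).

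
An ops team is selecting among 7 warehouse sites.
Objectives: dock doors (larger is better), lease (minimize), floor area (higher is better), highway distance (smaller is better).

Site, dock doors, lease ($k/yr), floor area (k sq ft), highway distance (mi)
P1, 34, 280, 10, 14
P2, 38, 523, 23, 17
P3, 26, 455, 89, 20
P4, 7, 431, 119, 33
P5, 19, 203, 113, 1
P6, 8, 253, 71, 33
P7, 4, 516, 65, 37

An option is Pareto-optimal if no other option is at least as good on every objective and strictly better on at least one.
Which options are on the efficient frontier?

P1: not dominated.
P2: not dominated (best dock doors).
P3: not dominated.
P4: not dominated (best floor area).
P5: not dominated (best lease).
P6: dominated by P5 (dock doors 19≥8, lease 203≤253, floor area 113≥71, highway distance 1≤33).
P7: dominated by P3 (dock doors 26≥4, lease 455≤516, floor area 89≥65, highway distance 20≤37).

P1, P2, P3, P4, P5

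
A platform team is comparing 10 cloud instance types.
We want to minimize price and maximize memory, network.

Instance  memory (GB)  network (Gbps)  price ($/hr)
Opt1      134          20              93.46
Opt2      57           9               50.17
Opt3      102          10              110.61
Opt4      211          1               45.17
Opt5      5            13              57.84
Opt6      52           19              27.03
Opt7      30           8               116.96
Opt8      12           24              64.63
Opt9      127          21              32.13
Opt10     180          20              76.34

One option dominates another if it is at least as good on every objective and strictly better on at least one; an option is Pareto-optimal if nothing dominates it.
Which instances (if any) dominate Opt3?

Opt1: memory 134≥102, network 20≥10, price 93.46≤110.61 — dominates Opt3.
Opt9: memory 127≥102, network 21≥10, price 32.13≤110.61 — dominates Opt3.
Opt10: memory 180≥102, network 20≥10, price 76.34≤110.61 — dominates Opt3.
Others (Opt2, Opt4, Opt5, Opt6, Opt7, Opt8) are each worse than Opt3 on at least one objective.

Opt1, Opt9, Opt10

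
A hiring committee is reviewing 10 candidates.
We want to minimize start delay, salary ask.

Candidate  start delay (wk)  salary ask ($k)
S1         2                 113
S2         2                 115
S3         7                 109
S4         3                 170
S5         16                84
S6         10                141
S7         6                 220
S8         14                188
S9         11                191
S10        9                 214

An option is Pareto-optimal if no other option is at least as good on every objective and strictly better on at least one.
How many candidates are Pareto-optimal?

S1: not dominated.
S2: dominated by S1 (start delay 2≤2, salary ask 113≤115).
S3: not dominated.
S4: dominated by S1 (start delay 2≤3, salary ask 113≤170).
S5: not dominated (best salary ask).
S6: dominated by S1 (start delay 2≤10, salary ask 113≤141).
S7: dominated by S1 (start delay 2≤6, salary ask 113≤220).
S8: dominated by S1 (start delay 2≤14, salary ask 113≤188).
S9: dominated by S1 (start delay 2≤11, salary ask 113≤191).
S10: dominated by S1 (start delay 2≤9, salary ask 113≤214).
Pareto-optimal: S1, S3, S5 → 3.

3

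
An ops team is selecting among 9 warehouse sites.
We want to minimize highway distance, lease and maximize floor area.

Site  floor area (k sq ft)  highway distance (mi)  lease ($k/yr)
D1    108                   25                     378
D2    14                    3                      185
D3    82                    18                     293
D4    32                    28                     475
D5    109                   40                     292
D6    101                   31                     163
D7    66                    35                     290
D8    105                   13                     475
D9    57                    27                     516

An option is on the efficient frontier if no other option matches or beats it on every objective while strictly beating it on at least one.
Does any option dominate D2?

No

D1: worse on highway distance (25 vs 3).
D3: worse on highway distance (18 vs 3).
D4: worse on highway distance (28 vs 3).
D5: worse on highway distance (40 vs 3).
D6: worse on highway distance (31 vs 3).
D7: worse on highway distance (35 vs 3).
D8: worse on highway distance (13 vs 3).
D9: worse on highway distance (27 vs 3).
No option is at least as good as D2 on every objective and strictly better on one.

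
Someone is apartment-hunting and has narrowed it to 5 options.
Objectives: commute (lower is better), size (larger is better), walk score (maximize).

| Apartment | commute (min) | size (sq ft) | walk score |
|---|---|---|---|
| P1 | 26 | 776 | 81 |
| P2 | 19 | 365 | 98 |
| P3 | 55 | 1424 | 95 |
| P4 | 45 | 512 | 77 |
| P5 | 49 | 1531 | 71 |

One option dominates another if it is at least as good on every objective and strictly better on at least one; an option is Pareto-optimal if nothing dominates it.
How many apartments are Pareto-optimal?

P1: not dominated.
P2: not dominated (best commute).
P3: not dominated.
P4: dominated by P1 (commute 26≤45, size 776≥512, walk score 81≥77).
P5: not dominated (best size).
Pareto-optimal: P1, P2, P3, P5 → 4.

4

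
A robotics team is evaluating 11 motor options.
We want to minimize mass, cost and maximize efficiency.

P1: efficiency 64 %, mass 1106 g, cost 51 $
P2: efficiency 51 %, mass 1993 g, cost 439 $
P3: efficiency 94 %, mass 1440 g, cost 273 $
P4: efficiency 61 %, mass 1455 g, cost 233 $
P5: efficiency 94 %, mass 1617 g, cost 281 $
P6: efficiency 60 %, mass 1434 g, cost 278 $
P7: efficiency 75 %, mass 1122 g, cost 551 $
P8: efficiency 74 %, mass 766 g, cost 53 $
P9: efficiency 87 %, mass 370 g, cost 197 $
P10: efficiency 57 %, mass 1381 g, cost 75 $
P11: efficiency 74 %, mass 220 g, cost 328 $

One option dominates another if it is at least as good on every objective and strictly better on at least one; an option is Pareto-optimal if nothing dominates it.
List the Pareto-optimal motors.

P1, P3, P8, P9, P11

P1: not dominated (best cost).
P2: dominated by P1 (efficiency 64≥51, mass 1106≤1993, cost 51≤439).
P3: not dominated.
P4: dominated by P1 (efficiency 64≥61, mass 1106≤1455, cost 51≤233).
P5: dominated by P3 (efficiency 94≥94, mass 1440≤1617, cost 273≤281).
P6: dominated by P1 (efficiency 64≥60, mass 1106≤1434, cost 51≤278).
P7: dominated by P9 (efficiency 87≥75, mass 370≤1122, cost 197≤551).
P8: not dominated.
P9: not dominated.
P10: dominated by P1 (efficiency 64≥57, mass 1106≤1381, cost 51≤75).
P11: not dominated (best mass).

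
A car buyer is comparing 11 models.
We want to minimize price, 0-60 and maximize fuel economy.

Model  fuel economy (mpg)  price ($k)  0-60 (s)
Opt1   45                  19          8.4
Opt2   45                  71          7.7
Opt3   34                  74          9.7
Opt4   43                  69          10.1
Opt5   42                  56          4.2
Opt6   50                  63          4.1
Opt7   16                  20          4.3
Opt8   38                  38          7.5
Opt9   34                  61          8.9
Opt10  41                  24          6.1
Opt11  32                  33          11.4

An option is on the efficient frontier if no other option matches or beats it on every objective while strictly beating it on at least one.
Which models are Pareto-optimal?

Opt1, Opt5, Opt6, Opt7, Opt10

Opt1: not dominated (best price).
Opt2: dominated by Opt6 (fuel economy 50≥45, price 63≤71, 0-60 4.1≤7.7).
Opt3: dominated by Opt1 (fuel economy 45≥34, price 19≤74, 0-60 8.4≤9.7).
Opt4: dominated by Opt1 (fuel economy 45≥43, price 19≤69, 0-60 8.4≤10.1).
Opt5: not dominated.
Opt6: not dominated (best fuel economy).
Opt7: not dominated.
Opt8: dominated by Opt10 (fuel economy 41≥38, price 24≤38, 0-60 6.1≤7.5).
Opt9: dominated by Opt1 (fuel economy 45≥34, price 19≤61, 0-60 8.4≤8.9).
Opt10: not dominated.
Opt11: dominated by Opt1 (fuel economy 45≥32, price 19≤33, 0-60 8.4≤11.4).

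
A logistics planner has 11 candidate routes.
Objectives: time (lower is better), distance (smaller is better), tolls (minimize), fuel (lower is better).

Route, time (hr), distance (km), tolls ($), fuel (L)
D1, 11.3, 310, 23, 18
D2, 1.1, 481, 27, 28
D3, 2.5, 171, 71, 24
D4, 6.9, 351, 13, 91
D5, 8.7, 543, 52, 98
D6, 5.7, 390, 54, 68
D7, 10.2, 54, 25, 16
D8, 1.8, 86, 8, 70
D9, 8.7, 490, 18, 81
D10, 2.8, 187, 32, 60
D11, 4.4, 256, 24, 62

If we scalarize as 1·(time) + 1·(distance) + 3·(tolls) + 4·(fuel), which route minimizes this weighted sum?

D7

D1: 1·11.3 + 1·310 + 3·23 + 4·18 = 462.3
D2: 1·1.1 + 1·481 + 3·27 + 4·28 = 675.1
D3: 1·2.5 + 1·171 + 3·71 + 4·24 = 482.5
D4: 1·6.9 + 1·351 + 3·13 + 4·91 = 760.9
D5: 1·8.7 + 1·543 + 3·52 + 4·98 = 1099.7
D6: 1·5.7 + 1·390 + 3·54 + 4·68 = 829.7
D7: 1·10.2 + 1·54 + 3·25 + 4·16 = 203.2
D8: 1·1.8 + 1·86 + 3·8 + 4·70 = 391.8
D9: 1·8.7 + 1·490 + 3·18 + 4·81 = 876.7
D10: 1·2.8 + 1·187 + 3·32 + 4·60 = 525.8
D11: 1·4.4 + 1·256 + 3·24 + 4·62 = 580.4
Lowest: D7 at 203.2.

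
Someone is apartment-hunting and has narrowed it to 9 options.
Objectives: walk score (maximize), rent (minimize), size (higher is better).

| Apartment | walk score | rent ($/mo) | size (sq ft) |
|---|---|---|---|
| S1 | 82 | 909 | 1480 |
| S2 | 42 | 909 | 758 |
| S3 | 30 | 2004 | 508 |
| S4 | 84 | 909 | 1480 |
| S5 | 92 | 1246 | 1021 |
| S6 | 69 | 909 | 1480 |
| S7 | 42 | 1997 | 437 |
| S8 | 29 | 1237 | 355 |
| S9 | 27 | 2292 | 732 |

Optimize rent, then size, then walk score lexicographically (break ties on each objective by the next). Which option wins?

First minimize rent: best is 909, kept {S1, S2, S4, S6}.
Then maximize size: best is 1480, kept {S1, S4, S6}.
Then maximize walk score: best is 84, kept {S4}.

S4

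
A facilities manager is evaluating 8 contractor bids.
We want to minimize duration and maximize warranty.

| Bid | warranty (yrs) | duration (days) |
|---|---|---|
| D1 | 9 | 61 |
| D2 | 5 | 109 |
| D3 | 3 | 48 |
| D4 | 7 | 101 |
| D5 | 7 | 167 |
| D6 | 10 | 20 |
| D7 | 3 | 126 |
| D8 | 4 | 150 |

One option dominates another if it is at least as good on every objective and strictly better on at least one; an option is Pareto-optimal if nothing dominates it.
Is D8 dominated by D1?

D1 vs D8: warranty 9≥4, duration 61≤150 — D1 is at least as good on every objective with at least one strict improvement.

Yes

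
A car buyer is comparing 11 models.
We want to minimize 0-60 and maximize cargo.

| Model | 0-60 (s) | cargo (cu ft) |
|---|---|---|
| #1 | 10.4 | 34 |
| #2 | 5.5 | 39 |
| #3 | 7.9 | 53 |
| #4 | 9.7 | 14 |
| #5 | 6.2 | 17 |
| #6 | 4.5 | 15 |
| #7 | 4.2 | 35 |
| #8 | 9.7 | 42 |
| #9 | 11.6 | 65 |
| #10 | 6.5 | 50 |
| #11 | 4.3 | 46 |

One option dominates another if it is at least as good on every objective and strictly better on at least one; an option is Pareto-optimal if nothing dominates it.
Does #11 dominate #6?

#11 vs #6: 0-60 4.3≤4.5, cargo 46≥15 — #11 is at least as good on every objective with at least one strict improvement.

Yes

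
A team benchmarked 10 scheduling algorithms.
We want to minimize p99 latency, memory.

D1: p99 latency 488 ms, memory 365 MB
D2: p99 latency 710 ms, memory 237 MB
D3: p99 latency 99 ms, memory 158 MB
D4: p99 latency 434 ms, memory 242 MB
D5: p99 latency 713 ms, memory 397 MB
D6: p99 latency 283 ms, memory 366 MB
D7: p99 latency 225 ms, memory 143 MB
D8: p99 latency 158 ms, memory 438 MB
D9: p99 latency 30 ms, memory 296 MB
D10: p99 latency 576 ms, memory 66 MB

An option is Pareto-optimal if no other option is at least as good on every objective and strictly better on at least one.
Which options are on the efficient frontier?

D3, D7, D9, D10

D1: dominated by D3 (p99 latency 99≤488, memory 158≤365).
D2: dominated by D3 (p99 latency 99≤710, memory 158≤237).
D3: not dominated.
D4: dominated by D3 (p99 latency 99≤434, memory 158≤242).
D5: dominated by D1 (p99 latency 488≤713, memory 365≤397).
D6: dominated by D3 (p99 latency 99≤283, memory 158≤366).
D7: not dominated.
D8: dominated by D3 (p99 latency 99≤158, memory 158≤438).
D9: not dominated (best p99 latency).
D10: not dominated (best memory).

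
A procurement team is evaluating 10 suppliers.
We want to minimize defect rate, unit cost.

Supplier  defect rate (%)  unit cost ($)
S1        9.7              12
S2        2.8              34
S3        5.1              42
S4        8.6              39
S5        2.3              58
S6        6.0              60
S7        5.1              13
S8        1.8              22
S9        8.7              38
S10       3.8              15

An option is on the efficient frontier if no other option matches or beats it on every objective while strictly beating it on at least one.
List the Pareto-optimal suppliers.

S1, S7, S8, S10

S1: not dominated (best unit cost).
S2: dominated by S8 (defect rate 1.8≤2.8, unit cost 22≤34).
S3: dominated by S2 (defect rate 2.8≤5.1, unit cost 34≤42).
S4: dominated by S2 (defect rate 2.8≤8.6, unit cost 34≤39).
S5: dominated by S8 (defect rate 1.8≤2.3, unit cost 22≤58).
S6: dominated by S2 (defect rate 2.8≤6.0, unit cost 34≤60).
S7: not dominated.
S8: not dominated (best defect rate).
S9: dominated by S2 (defect rate 2.8≤8.7, unit cost 34≤38).
S10: not dominated.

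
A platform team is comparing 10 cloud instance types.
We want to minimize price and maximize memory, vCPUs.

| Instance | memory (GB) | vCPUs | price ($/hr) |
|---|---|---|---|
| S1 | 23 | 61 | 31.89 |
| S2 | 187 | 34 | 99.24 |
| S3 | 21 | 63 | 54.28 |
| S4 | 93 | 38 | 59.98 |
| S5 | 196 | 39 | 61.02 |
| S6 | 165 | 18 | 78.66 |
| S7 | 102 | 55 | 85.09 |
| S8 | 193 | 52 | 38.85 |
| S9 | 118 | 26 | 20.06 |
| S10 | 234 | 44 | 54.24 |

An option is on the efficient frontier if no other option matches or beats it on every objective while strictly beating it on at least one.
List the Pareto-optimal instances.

S1: not dominated.
S2: dominated by S5 (memory 196≥187, vCPUs 39≥34, price 61.02≤99.24).
S3: not dominated (best vCPUs).
S4: dominated by S8 (memory 193≥93, vCPUs 52≥38, price 38.85≤59.98).
S5: dominated by S10 (memory 234≥196, vCPUs 44≥39, price 54.24≤61.02).
S6: dominated by S5 (memory 196≥165, vCPUs 39≥18, price 61.02≤78.66).
S7: not dominated.
S8: not dominated.
S9: not dominated (best price).
S10: not dominated (best memory).

S1, S3, S7, S8, S9, S10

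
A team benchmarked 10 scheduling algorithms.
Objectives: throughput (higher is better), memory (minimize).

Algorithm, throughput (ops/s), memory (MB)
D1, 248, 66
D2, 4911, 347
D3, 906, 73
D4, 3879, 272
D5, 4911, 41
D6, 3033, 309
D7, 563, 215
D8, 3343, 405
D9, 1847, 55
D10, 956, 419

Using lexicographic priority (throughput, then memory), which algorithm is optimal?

First maximize throughput: best is 4911, kept {D2, D5}.
Then minimize memory: best is 41, kept {D5}.

D5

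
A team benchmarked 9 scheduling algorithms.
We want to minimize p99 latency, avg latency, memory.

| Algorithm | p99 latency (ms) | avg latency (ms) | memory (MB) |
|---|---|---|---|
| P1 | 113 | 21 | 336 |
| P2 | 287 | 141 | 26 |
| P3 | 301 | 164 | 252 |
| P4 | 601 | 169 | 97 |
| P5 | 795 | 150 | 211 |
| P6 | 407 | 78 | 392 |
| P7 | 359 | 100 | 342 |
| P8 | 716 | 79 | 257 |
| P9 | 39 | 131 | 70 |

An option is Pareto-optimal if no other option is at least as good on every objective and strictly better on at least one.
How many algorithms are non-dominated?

P1: not dominated (best avg latency).
P2: not dominated (best memory).
P3: dominated by P2 (p99 latency 287≤301, avg latency 141≤164, memory 26≤252).
P4: dominated by P2 (p99 latency 287≤601, avg latency 141≤169, memory 26≤97).
P5: dominated by P2 (p99 latency 287≤795, avg latency 141≤150, memory 26≤211).
P6: dominated by P1 (p99 latency 113≤407, avg latency 21≤78, memory 336≤392).
P7: dominated by P1 (p99 latency 113≤359, avg latency 21≤100, memory 336≤342).
P8: not dominated.
P9: not dominated (best p99 latency).
Pareto-optimal: P1, P2, P8, P9 → 4.

4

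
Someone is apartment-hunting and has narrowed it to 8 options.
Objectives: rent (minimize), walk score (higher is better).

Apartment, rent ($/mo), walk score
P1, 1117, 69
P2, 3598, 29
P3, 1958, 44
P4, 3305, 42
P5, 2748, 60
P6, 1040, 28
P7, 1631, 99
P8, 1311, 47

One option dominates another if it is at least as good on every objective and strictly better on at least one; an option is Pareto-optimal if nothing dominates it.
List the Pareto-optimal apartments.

P1, P6, P7

P1: not dominated.
P2: dominated by P1 (rent 1117≤3598, walk score 69≥29).
P3: dominated by P1 (rent 1117≤1958, walk score 69≥44).
P4: dominated by P1 (rent 1117≤3305, walk score 69≥42).
P5: dominated by P1 (rent 1117≤2748, walk score 69≥60).
P6: not dominated (best rent).
P7: not dominated (best walk score).
P8: dominated by P1 (rent 1117≤1311, walk score 69≥47).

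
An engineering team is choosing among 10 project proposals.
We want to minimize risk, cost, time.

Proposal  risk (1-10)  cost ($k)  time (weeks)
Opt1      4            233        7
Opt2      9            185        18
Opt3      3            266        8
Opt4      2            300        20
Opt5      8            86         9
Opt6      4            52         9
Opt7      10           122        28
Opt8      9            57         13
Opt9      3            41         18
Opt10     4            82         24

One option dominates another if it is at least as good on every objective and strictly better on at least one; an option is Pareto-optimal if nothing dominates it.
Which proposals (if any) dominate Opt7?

Opt5: risk 8≤10, cost 86≤122, time 9≤28 — dominates Opt7.
Opt6: risk 4≤10, cost 52≤122, time 9≤28 — dominates Opt7.
Opt8: risk 9≤10, cost 57≤122, time 13≤28 — dominates Opt7.
Opt9: risk 3≤10, cost 41≤122, time 18≤28 — dominates Opt7.
Opt10: risk 4≤10, cost 82≤122, time 24≤28 — dominates Opt7.
Others (Opt1, Opt2, Opt3, Opt4) are each worse than Opt7 on at least one objective.

Opt5, Opt6, Opt8, Opt9, Opt10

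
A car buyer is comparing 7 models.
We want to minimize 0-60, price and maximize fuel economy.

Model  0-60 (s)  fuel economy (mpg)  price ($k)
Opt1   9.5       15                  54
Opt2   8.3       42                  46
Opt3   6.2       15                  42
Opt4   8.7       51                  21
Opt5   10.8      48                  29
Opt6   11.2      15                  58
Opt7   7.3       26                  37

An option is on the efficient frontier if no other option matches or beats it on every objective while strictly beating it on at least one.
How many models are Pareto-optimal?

4

Opt1: dominated by Opt2 (0-60 8.3≤9.5, fuel economy 42≥15, price 46≤54).
Opt2: not dominated.
Opt3: not dominated (best 0-60).
Opt4: not dominated (best fuel economy).
Opt5: dominated by Opt4 (0-60 8.7≤10.8, fuel economy 51≥48, price 21≤29).
Opt6: dominated by Opt1 (0-60 9.5≤11.2, fuel economy 15≥15, price 54≤58).
Opt7: not dominated.
Pareto-optimal: Opt2, Opt3, Opt4, Opt7 → 4.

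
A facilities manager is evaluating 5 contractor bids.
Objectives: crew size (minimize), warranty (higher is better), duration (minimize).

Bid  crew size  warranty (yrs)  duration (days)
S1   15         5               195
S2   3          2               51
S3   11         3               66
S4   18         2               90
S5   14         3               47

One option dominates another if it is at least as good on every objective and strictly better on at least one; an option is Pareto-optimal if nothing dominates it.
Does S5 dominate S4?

S5 vs S4: crew size 14≤18, warranty 3≥2, duration 47≤90 — S5 is at least as good on every objective with at least one strict improvement.

Yes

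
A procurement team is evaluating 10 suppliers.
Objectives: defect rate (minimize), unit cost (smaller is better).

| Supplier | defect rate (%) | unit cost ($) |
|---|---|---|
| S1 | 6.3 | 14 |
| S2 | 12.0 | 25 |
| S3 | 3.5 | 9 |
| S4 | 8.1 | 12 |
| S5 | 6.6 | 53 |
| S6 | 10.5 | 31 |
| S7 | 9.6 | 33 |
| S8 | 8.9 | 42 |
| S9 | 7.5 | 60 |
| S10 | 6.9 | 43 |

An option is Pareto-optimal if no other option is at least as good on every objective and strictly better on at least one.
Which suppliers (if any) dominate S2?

S1, S3, S4

S1: defect rate 6.3≤12.0, unit cost 14≤25 — dominates S2.
S3: defect rate 3.5≤12.0, unit cost 9≤25 — dominates S2.
S4: defect rate 8.1≤12.0, unit cost 12≤25 — dominates S2.
Others (S5, S6, S7, S8, S9, S10) are each worse than S2 on at least one objective.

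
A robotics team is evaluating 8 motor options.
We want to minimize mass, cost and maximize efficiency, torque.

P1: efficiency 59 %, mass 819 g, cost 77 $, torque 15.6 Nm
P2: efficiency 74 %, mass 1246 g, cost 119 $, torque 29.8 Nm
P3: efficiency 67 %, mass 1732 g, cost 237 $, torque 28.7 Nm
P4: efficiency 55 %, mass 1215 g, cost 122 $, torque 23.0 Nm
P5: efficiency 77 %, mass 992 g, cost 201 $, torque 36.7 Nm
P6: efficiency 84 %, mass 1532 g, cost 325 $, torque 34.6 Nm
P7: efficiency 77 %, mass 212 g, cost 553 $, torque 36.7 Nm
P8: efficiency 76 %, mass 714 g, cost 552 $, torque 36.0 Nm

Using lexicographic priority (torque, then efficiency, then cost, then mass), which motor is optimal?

P5

First maximize torque: best is 36.7, kept {P5, P7}.
Then maximize efficiency: best is 77, kept {P5, P7}.
Then minimize cost: best is 201, kept {P5}.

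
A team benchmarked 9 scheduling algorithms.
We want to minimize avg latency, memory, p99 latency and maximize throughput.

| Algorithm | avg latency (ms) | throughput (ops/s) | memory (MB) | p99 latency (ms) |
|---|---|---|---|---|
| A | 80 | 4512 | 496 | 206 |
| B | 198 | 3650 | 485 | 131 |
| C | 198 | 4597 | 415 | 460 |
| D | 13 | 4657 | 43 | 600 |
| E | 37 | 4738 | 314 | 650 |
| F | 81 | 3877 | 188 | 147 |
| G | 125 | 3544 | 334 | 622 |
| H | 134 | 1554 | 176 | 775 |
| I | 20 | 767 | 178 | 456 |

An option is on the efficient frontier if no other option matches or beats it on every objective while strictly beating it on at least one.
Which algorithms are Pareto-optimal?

A, B, C, D, E, F, I

A: not dominated.
B: not dominated (best p99 latency).
C: not dominated.
D: not dominated (best avg latency).
E: not dominated (best throughput).
F: not dominated.
G: dominated by D (avg latency 13≤125, throughput 4657≥3544, memory 43≤334, p99 latency 600≤622).
H: dominated by D (avg latency 13≤134, throughput 4657≥1554, memory 43≤176, p99 latency 600≤775).
I: not dominated.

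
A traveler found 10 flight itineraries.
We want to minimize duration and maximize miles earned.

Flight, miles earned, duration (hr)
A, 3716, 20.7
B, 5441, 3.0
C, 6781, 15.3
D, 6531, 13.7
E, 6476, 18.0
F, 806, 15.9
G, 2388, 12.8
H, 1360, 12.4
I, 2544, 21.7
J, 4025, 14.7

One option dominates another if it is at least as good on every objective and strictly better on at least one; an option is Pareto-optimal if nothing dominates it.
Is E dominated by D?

D vs E: miles earned 6531≥6476, duration 13.7≤18.0 — D is at least as good on every objective with at least one strict improvement.

Yes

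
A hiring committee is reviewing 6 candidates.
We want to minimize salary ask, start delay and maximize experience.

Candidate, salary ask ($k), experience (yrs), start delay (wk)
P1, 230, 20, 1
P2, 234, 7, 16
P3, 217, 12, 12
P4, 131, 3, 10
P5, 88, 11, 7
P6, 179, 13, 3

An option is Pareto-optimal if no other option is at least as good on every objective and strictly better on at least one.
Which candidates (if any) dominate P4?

P5

P5: salary ask 88≤131, experience 11≥3, start delay 7≤10 — dominates P4.
Others (P1, P2, P3, P6) are each worse than P4 on at least one objective.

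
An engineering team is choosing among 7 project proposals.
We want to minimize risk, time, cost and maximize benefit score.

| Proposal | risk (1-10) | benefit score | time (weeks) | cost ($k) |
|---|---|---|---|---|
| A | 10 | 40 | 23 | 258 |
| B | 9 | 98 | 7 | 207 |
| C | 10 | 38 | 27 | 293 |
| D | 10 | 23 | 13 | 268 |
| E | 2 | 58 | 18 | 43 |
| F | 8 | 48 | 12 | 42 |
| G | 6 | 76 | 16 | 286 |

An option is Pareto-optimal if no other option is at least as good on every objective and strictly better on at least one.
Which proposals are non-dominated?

A: dominated by B (risk 9≤10, benefit score 98≥40, time 7≤23, cost 207≤258).
B: not dominated (best benefit score).
C: dominated by A (risk 10≤10, benefit score 40≥38, time 23≤27, cost 258≤293).
D: dominated by B (risk 9≤10, benefit score 98≥23, time 7≤13, cost 207≤268).
E: not dominated (best risk).
F: not dominated (best cost).
G: not dominated.

B, E, F, G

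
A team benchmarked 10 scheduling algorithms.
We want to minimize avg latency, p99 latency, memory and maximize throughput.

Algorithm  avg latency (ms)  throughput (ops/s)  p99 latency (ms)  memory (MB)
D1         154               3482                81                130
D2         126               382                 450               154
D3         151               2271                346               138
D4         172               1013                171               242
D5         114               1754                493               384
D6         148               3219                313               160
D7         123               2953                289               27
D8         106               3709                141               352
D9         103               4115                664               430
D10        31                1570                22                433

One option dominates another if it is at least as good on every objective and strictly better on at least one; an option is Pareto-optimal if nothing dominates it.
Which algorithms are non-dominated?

D1, D6, D7, D8, D9, D10

D1: not dominated.
D2: dominated by D7 (avg latency 123≤126, throughput 2953≥382, p99 latency 289≤450, memory 27≤154).
D3: dominated by D7 (avg latency 123≤151, throughput 2953≥2271, p99 latency 289≤346, memory 27≤138).
D4: dominated by D1 (avg latency 154≤172, throughput 3482≥1013, p99 latency 81≤171, memory 130≤242).
D5: dominated by D8 (avg latency 106≤114, throughput 3709≥1754, p99 latency 141≤493, memory 352≤384).
D6: not dominated.
D7: not dominated (best memory).
D8: not dominated.
D9: not dominated (best throughput).
D10: not dominated (best avg latency).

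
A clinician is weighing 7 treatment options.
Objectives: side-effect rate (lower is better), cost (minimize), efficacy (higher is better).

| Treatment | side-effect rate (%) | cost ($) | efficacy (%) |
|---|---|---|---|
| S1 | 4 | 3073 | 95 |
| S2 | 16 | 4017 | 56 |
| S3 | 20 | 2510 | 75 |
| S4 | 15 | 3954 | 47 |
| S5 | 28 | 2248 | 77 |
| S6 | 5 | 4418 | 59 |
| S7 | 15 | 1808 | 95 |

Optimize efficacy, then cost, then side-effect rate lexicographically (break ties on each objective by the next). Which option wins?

First maximize efficacy: best is 95, kept {S1, S7}.
Then minimize cost: best is 1808, kept {S7}.

S7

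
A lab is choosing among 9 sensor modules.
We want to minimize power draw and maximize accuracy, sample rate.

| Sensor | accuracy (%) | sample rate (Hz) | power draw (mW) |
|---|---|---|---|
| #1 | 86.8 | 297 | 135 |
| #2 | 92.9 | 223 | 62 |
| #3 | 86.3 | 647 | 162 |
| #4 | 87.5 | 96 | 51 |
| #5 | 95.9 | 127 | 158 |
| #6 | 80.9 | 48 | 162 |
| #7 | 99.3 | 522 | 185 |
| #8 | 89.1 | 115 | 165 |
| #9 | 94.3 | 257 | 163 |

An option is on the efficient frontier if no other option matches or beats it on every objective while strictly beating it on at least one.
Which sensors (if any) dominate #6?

#1, #2, #3, #4, #5

#1: accuracy 86.8≥80.9, sample rate 297≥48, power draw 135≤162 — dominates #6.
#2: accuracy 92.9≥80.9, sample rate 223≥48, power draw 62≤162 — dominates #6.
#3: accuracy 86.3≥80.9, sample rate 647≥48, power draw 162≤162 — dominates #6.
#4: accuracy 87.5≥80.9, sample rate 96≥48, power draw 51≤162 — dominates #6.
#5: accuracy 95.9≥80.9, sample rate 127≥48, power draw 158≤162 — dominates #6.
Others (#7, #8, #9) are each worse than #6 on at least one objective.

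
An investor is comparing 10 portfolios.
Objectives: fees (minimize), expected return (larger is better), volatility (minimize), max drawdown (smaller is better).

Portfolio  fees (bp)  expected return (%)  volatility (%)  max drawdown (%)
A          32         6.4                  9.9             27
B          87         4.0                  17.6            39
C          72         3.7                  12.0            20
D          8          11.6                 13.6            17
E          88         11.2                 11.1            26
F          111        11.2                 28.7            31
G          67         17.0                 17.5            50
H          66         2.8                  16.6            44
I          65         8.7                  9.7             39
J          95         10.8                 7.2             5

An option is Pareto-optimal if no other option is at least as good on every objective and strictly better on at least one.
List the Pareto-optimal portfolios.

A, C, D, E, G, I, J

A: not dominated.
B: dominated by A (fees 32≤87, expected return 6.4≥4.0, volatility 9.9≤17.6, max drawdown 27≤39).
C: not dominated.
D: not dominated (best fees).
E: not dominated.
F: dominated by D (fees 8≤111, expected return 11.6≥11.2, volatility 13.6≤28.7, max drawdown 17≤31).
G: not dominated (best expected return).
H: dominated by A (fees 32≤66, expected return 6.4≥2.8, volatility 9.9≤16.6, max drawdown 27≤44).
I: not dominated.
J: not dominated (best volatility).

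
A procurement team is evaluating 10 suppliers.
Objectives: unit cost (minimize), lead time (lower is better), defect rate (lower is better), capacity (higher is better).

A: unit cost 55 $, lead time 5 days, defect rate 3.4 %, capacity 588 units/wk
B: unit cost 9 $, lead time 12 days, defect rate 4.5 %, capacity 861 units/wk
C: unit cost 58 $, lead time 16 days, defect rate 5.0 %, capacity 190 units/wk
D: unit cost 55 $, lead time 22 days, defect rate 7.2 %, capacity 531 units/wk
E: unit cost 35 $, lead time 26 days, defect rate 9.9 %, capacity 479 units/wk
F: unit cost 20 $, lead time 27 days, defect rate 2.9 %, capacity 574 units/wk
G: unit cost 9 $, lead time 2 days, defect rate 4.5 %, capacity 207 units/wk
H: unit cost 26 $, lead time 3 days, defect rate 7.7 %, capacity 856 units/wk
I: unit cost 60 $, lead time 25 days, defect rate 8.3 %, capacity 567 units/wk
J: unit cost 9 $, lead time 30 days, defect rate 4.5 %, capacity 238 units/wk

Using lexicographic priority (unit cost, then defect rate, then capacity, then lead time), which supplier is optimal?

First minimize unit cost: best is 9, kept {B, G, J}.
Then minimize defect rate: best is 4.5, kept {B, G, J}.
Then maximize capacity: best is 861, kept {B}.

B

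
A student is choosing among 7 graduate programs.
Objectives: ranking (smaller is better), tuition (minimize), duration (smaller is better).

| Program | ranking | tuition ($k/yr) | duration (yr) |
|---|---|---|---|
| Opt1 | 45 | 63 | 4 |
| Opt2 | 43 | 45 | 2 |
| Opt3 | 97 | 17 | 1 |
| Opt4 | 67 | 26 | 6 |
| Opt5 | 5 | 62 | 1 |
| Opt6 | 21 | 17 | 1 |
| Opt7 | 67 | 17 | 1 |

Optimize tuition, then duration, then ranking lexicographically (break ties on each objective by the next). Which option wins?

Opt6

First minimize tuition: best is 17, kept {Opt3, Opt6, Opt7}.
Then minimize duration: best is 1, kept {Opt3, Opt6, Opt7}.
Then minimize ranking: best is 21, kept {Opt6}.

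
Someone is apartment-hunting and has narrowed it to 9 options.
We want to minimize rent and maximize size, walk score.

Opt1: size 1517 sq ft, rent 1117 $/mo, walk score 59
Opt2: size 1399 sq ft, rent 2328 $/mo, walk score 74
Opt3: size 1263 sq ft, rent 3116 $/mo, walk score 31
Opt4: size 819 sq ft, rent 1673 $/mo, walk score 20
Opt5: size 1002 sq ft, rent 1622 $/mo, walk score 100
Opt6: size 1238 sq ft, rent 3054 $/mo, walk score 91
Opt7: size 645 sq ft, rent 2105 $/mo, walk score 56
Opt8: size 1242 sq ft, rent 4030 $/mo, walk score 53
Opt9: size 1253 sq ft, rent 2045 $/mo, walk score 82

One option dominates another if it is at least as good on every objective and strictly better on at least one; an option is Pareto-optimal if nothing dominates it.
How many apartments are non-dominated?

Opt1: not dominated (best size).
Opt2: not dominated.
Opt3: dominated by Opt1 (size 1517≥1263, rent 1117≤3116, walk score 59≥31).
Opt4: dominated by Opt1 (size 1517≥819, rent 1117≤1673, walk score 59≥20).
Opt5: not dominated (best walk score).
Opt6: not dominated.
Opt7: dominated by Opt1 (size 1517≥645, rent 1117≤2105, walk score 59≥56).
Opt8: dominated by Opt1 (size 1517≥1242, rent 1117≤4030, walk score 59≥53).
Opt9: not dominated.
Pareto-optimal: Opt1, Opt2, Opt5, Opt6, Opt9 → 5.

5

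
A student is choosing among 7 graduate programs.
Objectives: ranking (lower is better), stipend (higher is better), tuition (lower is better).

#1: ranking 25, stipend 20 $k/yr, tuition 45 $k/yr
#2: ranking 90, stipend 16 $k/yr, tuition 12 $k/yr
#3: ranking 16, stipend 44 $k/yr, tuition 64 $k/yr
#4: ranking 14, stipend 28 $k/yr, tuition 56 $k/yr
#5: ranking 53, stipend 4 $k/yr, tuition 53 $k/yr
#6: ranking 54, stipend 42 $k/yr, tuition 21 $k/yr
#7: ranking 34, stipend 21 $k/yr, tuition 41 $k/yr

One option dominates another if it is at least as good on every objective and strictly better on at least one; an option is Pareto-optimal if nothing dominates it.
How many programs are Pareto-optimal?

6

#1: not dominated.
#2: not dominated (best tuition).
#3: not dominated (best stipend).
#4: not dominated (best ranking).
#5: dominated by #1 (ranking 25≤53, stipend 20≥4, tuition 45≤53).
#6: not dominated.
#7: not dominated.
Pareto-optimal: #1, #2, #3, #4, #6, #7 → 6.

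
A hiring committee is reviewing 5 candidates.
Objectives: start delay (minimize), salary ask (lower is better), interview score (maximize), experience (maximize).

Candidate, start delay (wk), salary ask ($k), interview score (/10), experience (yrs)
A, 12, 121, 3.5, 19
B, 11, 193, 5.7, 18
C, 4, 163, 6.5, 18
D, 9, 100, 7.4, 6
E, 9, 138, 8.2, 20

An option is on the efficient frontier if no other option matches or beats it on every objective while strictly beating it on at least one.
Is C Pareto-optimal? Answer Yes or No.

A: worse on start delay (12 vs 4).
B: worse on start delay (11 vs 4).
D: worse on start delay (9 vs 4).
E: worse on start delay (9 vs 4).
No option is at least as good as C on every objective and strictly better on one.

Yes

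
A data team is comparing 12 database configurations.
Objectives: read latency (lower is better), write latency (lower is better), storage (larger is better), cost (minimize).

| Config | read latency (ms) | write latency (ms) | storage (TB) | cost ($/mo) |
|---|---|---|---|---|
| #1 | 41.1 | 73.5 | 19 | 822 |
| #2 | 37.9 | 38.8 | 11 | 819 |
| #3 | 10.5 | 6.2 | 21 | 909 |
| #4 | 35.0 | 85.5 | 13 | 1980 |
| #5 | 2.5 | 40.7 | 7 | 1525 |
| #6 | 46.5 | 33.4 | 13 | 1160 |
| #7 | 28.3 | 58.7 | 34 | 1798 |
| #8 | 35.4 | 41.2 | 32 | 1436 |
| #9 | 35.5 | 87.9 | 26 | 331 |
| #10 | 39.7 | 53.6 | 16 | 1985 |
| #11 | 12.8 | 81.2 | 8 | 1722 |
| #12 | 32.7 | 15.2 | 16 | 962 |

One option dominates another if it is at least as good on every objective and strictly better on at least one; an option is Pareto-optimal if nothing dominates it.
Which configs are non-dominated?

#1, #2, #3, #5, #7, #8, #9

#1: not dominated.
#2: not dominated.
#3: not dominated (best write latency).
#4: dominated by #3 (read latency 10.5≤35.0, write latency 6.2≤85.5, storage 21≥13, cost 909≤1980).
#5: not dominated (best read latency).
#6: dominated by #3 (read latency 10.5≤46.5, write latency 6.2≤33.4, storage 21≥13, cost 909≤1160).
#7: not dominated (best storage).
#8: not dominated.
#9: not dominated (best cost).
#10: dominated by #3 (read latency 10.5≤39.7, write latency 6.2≤53.6, storage 21≥16, cost 909≤1985).
#11: dominated by #3 (read latency 10.5≤12.8, write latency 6.2≤81.2, storage 21≥8, cost 909≤1722).
#12: dominated by #3 (read latency 10.5≤32.7, write latency 6.2≤15.2, storage 21≥16, cost 909≤962).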